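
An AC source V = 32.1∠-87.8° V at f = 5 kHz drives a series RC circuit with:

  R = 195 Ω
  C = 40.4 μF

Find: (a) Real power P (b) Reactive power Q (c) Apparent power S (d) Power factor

Step 1 — Angular frequency: ω = 2π·f = 2π·5000 = 3.142e+04 rad/s.
Step 2 — Component impedances:
  R: Z = R = 195 Ω
  C: Z = 1/(jωC) = -j/(ω·C) = 0 - j0.7879 Ω
Step 3 — Series combination: Z_total = R + C = 195 - j0.7879 Ω = 195∠-0.2° Ω.
Step 4 — Source phasor: V = 32.1∠-87.8° V = 1.232 - j32.08 V.
Step 5 — Current: I = V / Z = 0.006984 - j0.1645 A = 0.1646∠-87.6° A.
Step 6 — Complex power: S = V·I* = 5.284 - j0.02135 VA.
Step 7 — Real power: P = Re(S) = 5.284 W.
Step 8 — Reactive power: Q = Im(S) = -0.02135 VAR.
Step 9 — Apparent power: |S| = 5.284 VA.
Step 10 — Power factor: PF = P/|S| = 1 (leading).

(a) P = 5.284 W  (b) Q = -0.02135 VAR  (c) S = 5.284 VA  (d) PF = 1 (leading)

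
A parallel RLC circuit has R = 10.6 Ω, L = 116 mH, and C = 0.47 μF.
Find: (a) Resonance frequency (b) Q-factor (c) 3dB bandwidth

Step 1 — Resonance: ω₀ = 1/√(LC) = 1/√(0.116·4.7e-07) = 4283 rad/s.
Step 2 — f₀ = ω₀/(2π) = 681.6 Hz.
Step 3 — Parallel Q: Q = R/(ω₀L) = 10.6/(4283·0.116) = 0.02134.
Step 4 — Bandwidth: Δω = ω₀/Q = 2.007e+05 rad/s; BW = Δω/(2π) = 3.195e+04 Hz.

(a) f₀ = 681.6 Hz  (b) Q = 0.02134  (c) BW = 3.195e+04 Hz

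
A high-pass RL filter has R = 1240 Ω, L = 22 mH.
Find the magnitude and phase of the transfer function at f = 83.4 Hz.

Step 1 — Angular frequency: ω = 2π·83.4 = 524 rad/s.
Step 2 — Transfer function: H(jω) = jωL/(R + jωL).
Step 3 — Numerator jωL = j·11.53; denominator R + jωL = 1240 + j11.53.
Step 4 — H = 8.643e-05 + j0.009296.
Step 5 — Magnitude: |H| = 0.009297 (-40.6 dB); phase: φ = 89.5°.

|H| = 0.009297 (-40.6 dB), φ = 89.5°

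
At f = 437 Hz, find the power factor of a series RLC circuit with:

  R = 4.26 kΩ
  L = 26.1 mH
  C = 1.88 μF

Step 1 — Angular frequency: ω = 2π·f = 2π·437 = 2746 rad/s.
Step 2 — Component impedances:
  R: Z = R = 4260 Ω
  L: Z = jωL = j·2746·0.0261 = 0 + j71.66 Ω
  C: Z = 1/(jωC) = -j/(ω·C) = 0 - j193.7 Ω
Step 3 — Series combination: Z_total = R + L + C = 4260 - j122.1 Ω = 4262∠-1.6° Ω.
Step 4 — Power factor: PF = cos(φ) = Re(Z)/|Z| = 4260/4261.7 = 0.9996.
Step 5 — Type: Im(Z) = -122.1 ⇒ leading (phase φ = -1.6°).

PF = 0.9996 (leading, φ = -1.6°)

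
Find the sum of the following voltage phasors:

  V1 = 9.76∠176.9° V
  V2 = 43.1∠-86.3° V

Step 1 — Convert each phasor to rectangular form:
  V1 = 9.76·(cos(176.9°) + j·sin(176.9°)) = -9.746 + j0.5278 V
  V2 = 43.1·(cos(-86.3°) + j·sin(-86.3°)) = 2.781 - j43.01 V
Step 2 — Sum components: V_total = -6.964 - j42.48 V.
Step 3 — Convert to polar: |V_total| = 43.05 V, ∠V_total = -99.3°.

V_total = 43.05∠-99.3° V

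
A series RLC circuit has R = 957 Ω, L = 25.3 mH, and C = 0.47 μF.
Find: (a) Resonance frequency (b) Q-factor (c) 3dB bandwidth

Step 1 — Resonance: ω₀ = 1/√(LC) = 1/√(0.0253·4.7e-07) = 9170 rad/s.
Step 2 — f₀ = ω₀/(2π) = 1460 Hz.
Step 3 — Series Q: Q = ω₀L/R = 9170·0.0253/957 = 0.2424.
Step 4 — Bandwidth: Δω = ω₀/Q = 3.783e+04 rad/s; BW = Δω/(2π) = 6020 Hz.

(a) f₀ = 1460 Hz  (b) Q = 0.2424  (c) BW = 6020 Hz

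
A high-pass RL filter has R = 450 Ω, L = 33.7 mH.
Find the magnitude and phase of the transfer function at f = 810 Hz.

Step 1 — Angular frequency: ω = 2π·810 = 5089 rad/s.
Step 2 — Transfer function: H(jω) = jωL/(R + jωL).
Step 3 — Numerator jωL = j·171.5; denominator R + jωL = 450 + j171.5.
Step 4 — H = 0.1268 + j0.3328.
Step 5 — Magnitude: |H| = 0.3561 (-9.0 dB); phase: φ = 69.1°.

|H| = 0.3561 (-9.0 dB), φ = 69.1°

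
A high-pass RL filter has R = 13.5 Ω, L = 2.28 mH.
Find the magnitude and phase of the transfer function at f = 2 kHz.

Step 1 — Angular frequency: ω = 2π·2000 = 1.257e+04 rad/s.
Step 2 — Transfer function: H(jω) = jωL/(R + jωL).
Step 3 — Numerator jωL = j·28.65; denominator R + jωL = 13.5 + j28.65.
Step 4 — H = 0.8183 + j0.3856.
Step 5 — Magnitude: |H| = 0.9046 (-0.9 dB); phase: φ = 25.2°.

|H| = 0.9046 (-0.9 dB), φ = 25.2°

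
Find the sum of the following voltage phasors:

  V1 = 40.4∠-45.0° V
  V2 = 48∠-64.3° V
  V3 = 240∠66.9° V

Step 1 — Convert each phasor to rectangular form:
  V1 = 40.4·(cos(-45.0°) + j·sin(-45.0°)) = 28.57 - j28.57 V
  V2 = 48·(cos(-64.3°) + j·sin(-64.3°)) = 20.82 - j43.25 V
  V3 = 240·(cos(66.9°) + j·sin(66.9°)) = 94.16 + j220.8 V
Step 2 — Sum components: V_total = 143.5 + j148.9 V.
Step 3 — Convert to polar: |V_total| = 206.9 V, ∠V_total = 46.1°.

V_total = 206.9∠46.1° V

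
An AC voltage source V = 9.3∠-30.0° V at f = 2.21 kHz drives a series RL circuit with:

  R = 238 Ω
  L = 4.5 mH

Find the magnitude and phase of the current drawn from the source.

Step 1 — Angular frequency: ω = 2π·f = 2π·2210 = 1.389e+04 rad/s.
Step 2 — Component impedances:
  R: Z = R = 238 Ω
  L: Z = jωL = j·1.389e+04·0.0045 = 0 + j62.49 Ω
Step 3 — Series combination: Z_total = R + L = 238 + j62.49 Ω = 246.1∠14.7° Ω.
Step 4 — Source phasor: V = 9.3∠-30.0° V = 8.054 - j4.65 V.
Step 5 — Ohm's law: I = V / Z_total = (8.054 - j4.65) / (238 + j62.49) = 0.02686 - j0.02659 A.
Step 6 — Convert to polar: |I| = 0.03779 A, ∠I = -44.7°.

I = 0.03779∠-44.7° A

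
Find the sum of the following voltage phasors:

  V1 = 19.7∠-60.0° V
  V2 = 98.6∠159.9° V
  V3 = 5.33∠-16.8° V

Step 1 — Convert each phasor to rectangular form:
  V1 = 19.7·(cos(-60.0°) + j·sin(-60.0°)) = 9.85 - j17.06 V
  V2 = 98.6·(cos(159.9°) + j·sin(159.9°)) = -92.59 + j33.88 V
  V3 = 5.33·(cos(-16.8°) + j·sin(-16.8°)) = 5.103 - j1.541 V
Step 2 — Sum components: V_total = -77.64 + j15.28 V.
Step 3 — Convert to polar: |V_total| = 79.13 V, ∠V_total = 168.9°.

V_total = 79.13∠168.9° V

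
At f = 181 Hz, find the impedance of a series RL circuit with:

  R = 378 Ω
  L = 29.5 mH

Step 1 — Angular frequency: ω = 2π·f = 2π·181 = 1137 rad/s.
Step 2 — Component impedances:
  R: Z = R = 378 Ω
  L: Z = jωL = j·1137·0.0295 = 0 + j33.55 Ω
Step 3 — Series combination: Z_total = R + L = 378 + j33.55 Ω = 379.5∠5.1° Ω.

Z = 378 + j33.55 Ω = 379.5∠5.1° Ω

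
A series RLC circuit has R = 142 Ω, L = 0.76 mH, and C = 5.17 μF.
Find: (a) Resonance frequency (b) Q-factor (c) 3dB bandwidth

Step 1 — Resonance: ω₀ = 1/√(LC) = 1/√(0.00076·5.17e-06) = 1.595e+04 rad/s.
Step 2 — f₀ = ω₀/(2π) = 2539 Hz.
Step 3 — Series Q: Q = ω₀L/R = 1.595e+04·0.00076/142 = 0.08538.
Step 4 — Bandwidth: Δω = ω₀/Q = 1.868e+05 rad/s; BW = Δω/(2π) = 2.974e+04 Hz.

(a) f₀ = 2539 Hz  (b) Q = 0.08538  (c) BW = 2.974e+04 Hz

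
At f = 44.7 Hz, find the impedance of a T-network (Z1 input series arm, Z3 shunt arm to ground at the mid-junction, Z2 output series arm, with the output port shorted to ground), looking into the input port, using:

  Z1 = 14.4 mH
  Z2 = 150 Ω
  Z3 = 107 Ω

Step 1 — Angular frequency: ω = 2π·f = 2π·44.7 = 280.9 rad/s.
Step 2 — Component impedances:
  Z1: Z = jωL = j·280.9·0.0144 = 0 + j4.044 Ω
  Z2: Z = R = 150 Ω
  Z3: Z = R = 107 Ω
Step 3 — With the output port shorted to ground, the output series arm Z2 runs from the junction to ground; the shunt arm Z3 also runs from the junction to ground. They appear in parallel: Z3 || Z2 = 62.45 Ω.
Step 4 — Series with input arm Z1: Z_in = Z1 + (Z3 || Z2) = 62.45 + j4.044 Ω = 62.58∠3.7° Ω.

Z = 62.45 + j4.044 Ω = 62.58∠3.7° Ω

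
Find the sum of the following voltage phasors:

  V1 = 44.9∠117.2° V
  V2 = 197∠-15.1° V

Step 1 — Convert each phasor to rectangular form:
  V1 = 44.9·(cos(117.2°) + j·sin(117.2°)) = -20.52 + j39.93 V
  V2 = 197·(cos(-15.1°) + j·sin(-15.1°)) = 190.2 - j51.32 V
Step 2 — Sum components: V_total = 169.7 - j11.38 V.
Step 3 — Convert to polar: |V_total| = 170.1 V, ∠V_total = -3.8°.

V_total = 170.1∠-3.8° V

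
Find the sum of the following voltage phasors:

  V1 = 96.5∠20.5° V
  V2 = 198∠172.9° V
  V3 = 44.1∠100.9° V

Step 1 — Convert each phasor to rectangular form:
  V1 = 96.5·(cos(20.5°) + j·sin(20.5°)) = 90.39 + j33.8 V
  V2 = 198·(cos(172.9°) + j·sin(172.9°)) = -196.5 + j24.47 V
  V3 = 44.1·(cos(100.9°) + j·sin(100.9°)) = -8.339 + j43.3 V
Step 2 — Sum components: V_total = -114.4 + j101.6 V.
Step 3 — Convert to polar: |V_total| = 153 V, ∠V_total = 138.4°.

V_total = 153∠138.4° V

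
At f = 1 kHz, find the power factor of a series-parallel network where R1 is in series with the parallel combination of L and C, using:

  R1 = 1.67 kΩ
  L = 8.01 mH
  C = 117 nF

Step 1 — Angular frequency: ω = 2π·f = 2π·1000 = 6283 rad/s.
Step 2 — Component impedances:
  R1: Z = R = 1670 Ω
  L: Z = jωL = j·6283·0.00801 = 0 + j50.33 Ω
  C: Z = 1/(jωC) = -j/(ω·C) = 0 - j1360 Ω
Step 3 — Parallel branch: L || C = 1/(1/L + 1/C) = 0 + j52.26 Ω.
Step 4 — Series with R1: Z_total = R1 + (L || C) = 1670 + j52.26 Ω = 1671∠1.8° Ω.
Step 5 — Power factor: PF = cos(φ) = Re(Z)/|Z| = 1670/1670.8 = 0.9995.
Step 6 — Type: Im(Z) = 52.26 ⇒ lagging (phase φ = 1.8°).

PF = 0.9995 (lagging, φ = 1.8°)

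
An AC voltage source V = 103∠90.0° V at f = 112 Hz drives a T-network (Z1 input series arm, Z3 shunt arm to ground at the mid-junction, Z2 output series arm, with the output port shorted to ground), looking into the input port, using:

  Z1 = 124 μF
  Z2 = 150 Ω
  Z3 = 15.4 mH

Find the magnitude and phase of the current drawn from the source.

Step 1 — Angular frequency: ω = 2π·f = 2π·112 = 703.7 rad/s.
Step 2 — Component impedances:
  Z1: Z = 1/(jωC) = -j/(ω·C) = 0 - j11.46 Ω
  Z2: Z = R = 150 Ω
  Z3: Z = jωL = j·703.7·0.0154 = 0 + j10.84 Ω
Step 3 — With the output port shorted to ground, the output series arm Z2 runs from the junction to ground; the shunt arm Z3 also runs from the junction to ground. They appear in parallel: Z3 || Z2 = 0.7789 + j10.78 Ω.
Step 4 — Series with input arm Z1: Z_in = Z1 + (Z3 || Z2) = 0.7789 - j0.6789 Ω = 1.033∠-41.1° Ω.
Step 5 — Source phasor: V = 103∠90.0° V = 0 + j103 V.
Step 6 — Ohm's law: I = V / Z_total = (0 + j103) / (0.7789 - j0.6789) = -65.5 + j75.14 A.
Step 7 — Convert to polar: |I| = 99.68 A, ∠I = 131.1°.

I = 99.68∠131.1° A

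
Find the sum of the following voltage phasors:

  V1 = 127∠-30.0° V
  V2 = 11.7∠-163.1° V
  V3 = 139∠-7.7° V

Step 1 — Convert each phasor to rectangular form:
  V1 = 127·(cos(-30.0°) + j·sin(-30.0°)) = 110 - j63.5 V
  V2 = 11.7·(cos(-163.1°) + j·sin(-163.1°)) = -11.19 - j3.401 V
  V3 = 139·(cos(-7.7°) + j·sin(-7.7°)) = 137.7 - j18.62 V
Step 2 — Sum components: V_total = 236.5 - j85.53 V.
Step 3 — Convert to polar: |V_total| = 251.5 V, ∠V_total = -19.9°.

V_total = 251.5∠-19.9° V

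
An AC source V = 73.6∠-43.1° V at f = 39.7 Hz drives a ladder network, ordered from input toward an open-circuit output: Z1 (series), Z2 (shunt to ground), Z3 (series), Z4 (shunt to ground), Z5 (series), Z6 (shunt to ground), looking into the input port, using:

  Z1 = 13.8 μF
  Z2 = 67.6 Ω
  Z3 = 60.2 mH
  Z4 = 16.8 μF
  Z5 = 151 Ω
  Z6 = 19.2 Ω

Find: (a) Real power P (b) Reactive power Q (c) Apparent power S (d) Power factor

Step 1 — Angular frequency: ω = 2π·f = 2π·39.7 = 249.4 rad/s.
Step 2 — Component impedances:
  Z1: Z = 1/(jωC) = -j/(ω·C) = 0 - j290.5 Ω
  Z2: Z = R = 67.6 Ω
  Z3: Z = jωL = j·249.4·0.0602 = 0 + j15.02 Ω
  Z4: Z = 1/(jωC) = -j/(ω·C) = 0 - j238.6 Ω
  Z5: Z = R = 151 Ω
  Z6: Z = R = 19.2 Ω
Step 3 — Ladder network (open output): work backward from the far end, alternating series and parallel combinations. Z_in = 45.22 - j298.6 Ω = 302∠-81.4° Ω.
Step 4 — Source phasor: V = 73.6∠-43.1° V = 53.74 - j50.29 V.
Step 5 — Current: I = V / Z = 0.1913 + j0.151 A = 0.2437∠38.3° A.
Step 6 — Complex power: S = V·I* = 2.685 - j17.73 VA.
Step 7 — Real power: P = Re(S) = 2.685 W.
Step 8 — Reactive power: Q = Im(S) = -17.73 VAR.
Step 9 — Apparent power: |S| = 17.94 VA.
Step 10 — Power factor: PF = P/|S| = 0.1497 (leading).

(a) P = 2.685 W  (b) Q = -17.73 VAR  (c) S = 17.94 VA  (d) PF = 0.1497 (leading)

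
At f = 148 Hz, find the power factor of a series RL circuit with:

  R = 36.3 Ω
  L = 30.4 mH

Step 1 — Angular frequency: ω = 2π·f = 2π·148 = 929.9 rad/s.
Step 2 — Component impedances:
  R: Z = R = 36.3 Ω
  L: Z = jωL = j·929.9·0.0304 = 0 + j28.27 Ω
Step 3 — Series combination: Z_total = R + L = 36.3 + j28.27 Ω = 46.01∠37.9° Ω.
Step 4 — Power factor: PF = cos(φ) = Re(Z)/|Z| = 36.3/46.01 = 0.789.
Step 5 — Type: Im(Z) = 28.27 ⇒ lagging (phase φ = 37.9°).

PF = 0.789 (lagging, φ = 37.9°)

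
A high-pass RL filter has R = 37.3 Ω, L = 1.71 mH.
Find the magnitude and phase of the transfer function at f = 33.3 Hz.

Step 1 — Angular frequency: ω = 2π·33.3 = 209.2 rad/s.
Step 2 — Transfer function: H(jω) = jωL/(R + jωL).
Step 3 — Numerator jωL = j·0.3578; denominator R + jωL = 37.3 + j0.3578.
Step 4 — H = 9.2e-05 + j0.009591.
Step 5 — Magnitude: |H| = 0.009592 (-40.4 dB); phase: φ = 89.5°.

|H| = 0.009592 (-40.4 dB), φ = 89.5°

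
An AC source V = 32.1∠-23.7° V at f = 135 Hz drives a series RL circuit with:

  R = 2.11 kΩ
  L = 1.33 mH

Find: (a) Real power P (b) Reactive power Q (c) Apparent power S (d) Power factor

Step 1 — Angular frequency: ω = 2π·f = 2π·135 = 848.2 rad/s.
Step 2 — Component impedances:
  R: Z = R = 2110 Ω
  L: Z = jωL = j·848.2·0.00133 = 0 + j1.128 Ω
Step 3 — Series combination: Z_total = R + L = 2110 + j1.128 Ω = 2110∠0.0° Ω.
Step 4 — Source phasor: V = 32.1∠-23.7° V = 29.39 - j12.9 V.
Step 5 — Current: I = V / Z = 0.01393 - j0.006122 A = 0.01521∠-23.7° A.
Step 6 — Complex power: S = V·I* = 0.4883 + j0.0002611 VA.
Step 7 — Real power: P = Re(S) = 0.4883 W.
Step 8 — Reactive power: Q = Im(S) = 0.0002611 VAR.
Step 9 — Apparent power: |S| = 0.4883 VA.
Step 10 — Power factor: PF = P/|S| = 1 (lagging).

(a) P = 0.4883 W  (b) Q = 0.0002611 VAR  (c) S = 0.4883 VA  (d) PF = 1 (lagging)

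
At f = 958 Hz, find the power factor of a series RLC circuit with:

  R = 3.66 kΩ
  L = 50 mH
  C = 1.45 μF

Step 1 — Angular frequency: ω = 2π·f = 2π·958 = 6019 rad/s.
Step 2 — Component impedances:
  R: Z = R = 3660 Ω
  L: Z = jωL = j·6019·0.05 = 0 + j301 Ω
  C: Z = 1/(jωC) = -j/(ω·C) = 0 - j114.6 Ω
Step 3 — Series combination: Z_total = R + L + C = 3660 + j186.4 Ω = 3665∠2.9° Ω.
Step 4 — Power factor: PF = cos(φ) = Re(Z)/|Z| = 3660/3664.7 = 0.9987.
Step 5 — Type: Im(Z) = 186.4 ⇒ lagging (phase φ = 2.9°).

PF = 0.9987 (lagging, φ = 2.9°)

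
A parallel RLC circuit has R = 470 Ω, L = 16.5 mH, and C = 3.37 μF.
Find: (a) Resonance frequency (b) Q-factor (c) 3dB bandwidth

Step 1 — Resonance: ω₀ = 1/√(LC) = 1/√(0.0165·3.37e-06) = 4241 rad/s.
Step 2 — f₀ = ω₀/(2π) = 674.9 Hz.
Step 3 — Parallel Q: Q = R/(ω₀L) = 470/(4241·0.0165) = 6.717.
Step 4 — Bandwidth: Δω = ω₀/Q = 631.4 rad/s; BW = Δω/(2π) = 100.5 Hz.

(a) f₀ = 674.9 Hz  (b) Q = 6.717  (c) BW = 100.5 Hz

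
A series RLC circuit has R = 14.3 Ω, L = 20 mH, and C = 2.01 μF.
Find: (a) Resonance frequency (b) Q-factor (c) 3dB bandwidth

Step 1 — Resonance condition Im(Z)=0 gives ω₀ = 1/√(LC).
Step 2 — ω₀ = 1/√(0.02·2.01e-06) = 4988 rad/s.
Step 3 — f₀ = ω₀/(2π) = 793.8 Hz.
Step 4 — Series Q: Q = ω₀L/R = 4988·0.02/14.3 = 6.976.
Step 5 — 3dB bandwidth: Δω = ω₀/Q = 715 rad/s; BW = Δω/(2π) = 113.8 Hz.

(a) f₀ = 793.8 Hz  (b) Q = 6.976  (c) BW = 113.8 Hz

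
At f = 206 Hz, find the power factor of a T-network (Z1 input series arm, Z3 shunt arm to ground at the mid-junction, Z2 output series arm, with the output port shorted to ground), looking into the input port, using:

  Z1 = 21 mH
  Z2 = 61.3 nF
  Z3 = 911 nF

Step 1 — Angular frequency: ω = 2π·f = 2π·206 = 1294 rad/s.
Step 2 — Component impedances:
  Z1: Z = jωL = j·1294·0.021 = 0 + j27.18 Ω
  Z2: Z = 1/(jωC) = -j/(ω·C) = 0 - j1.26e+04 Ω
  Z3: Z = 1/(jωC) = -j/(ω·C) = 0 - j848.1 Ω
Step 3 — With the output port shorted to ground, the output series arm Z2 runs from the junction to ground; the shunt arm Z3 also runs from the junction to ground. They appear in parallel: Z3 || Z2 = 0 - j794.6 Ω.
Step 4 — Series with input arm Z1: Z_in = Z1 + (Z3 || Z2) = 0 - j767.4 Ω = 767.4∠-90.0° Ω.
Step 5 — Power factor: PF = cos(φ) = Re(Z)/|Z| = 0/767.4 = 0.
Step 6 — Type: Im(Z) = -767.4 ⇒ leading (phase φ = -90.0°).

PF = 0 (leading, φ = -90.0°)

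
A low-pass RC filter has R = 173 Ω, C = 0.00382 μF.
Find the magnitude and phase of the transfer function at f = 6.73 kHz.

Step 1 — Angular frequency: ω = 2π·6730 = 4.229e+04 rad/s.
Step 2 — Transfer function: H(jω) = 1/(1 + jωRC).
Step 3 — Denominator: 1 + jωRC = 1 + j·4.229e+04·173·3.82e-09 = 1 + j0.02795.
Step 4 — H = 0.9992 - j0.02792.
Step 5 — Magnitude: |H| = 0.9996 (-0.0 dB); phase: φ = -1.6°.

|H| = 0.9996 (-0.0 dB), φ = -1.6°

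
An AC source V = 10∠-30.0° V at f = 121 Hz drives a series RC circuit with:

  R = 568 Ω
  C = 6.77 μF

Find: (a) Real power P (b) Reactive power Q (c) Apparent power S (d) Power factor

Step 1 — Angular frequency: ω = 2π·f = 2π·121 = 760.3 rad/s.
Step 2 — Component impedances:
  R: Z = R = 568 Ω
  C: Z = 1/(jωC) = -j/(ω·C) = 0 - j194.3 Ω
Step 3 — Series combination: Z_total = R + C = 568 - j194.3 Ω = 600.3∠-18.9° Ω.
Step 4 — Source phasor: V = 10∠-30.0° V = 8.66 - j5 V.
Step 5 — Current: I = V / Z = 0.01635 - j0.003212 A = 0.01666∠-11.1° A.
Step 6 — Complex power: S = V·I* = 0.1576 - j0.05391 VA.
Step 7 — Real power: P = Re(S) = 0.1576 W.
Step 8 — Reactive power: Q = Im(S) = -0.05391 VAR.
Step 9 — Apparent power: |S| = 0.1666 VA.
Step 10 — Power factor: PF = P/|S| = 0.9462 (leading).

(a) P = 0.1576 W  (b) Q = -0.05391 VAR  (c) S = 0.1666 VA  (d) PF = 0.9462 (leading)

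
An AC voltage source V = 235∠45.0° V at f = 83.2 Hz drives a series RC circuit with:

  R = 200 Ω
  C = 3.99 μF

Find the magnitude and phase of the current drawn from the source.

Step 1 — Angular frequency: ω = 2π·f = 2π·83.2 = 522.8 rad/s.
Step 2 — Component impedances:
  R: Z = R = 200 Ω
  C: Z = 1/(jωC) = -j/(ω·C) = 0 - j479.4 Ω
Step 3 — Series combination: Z_total = R + C = 200 - j479.4 Ω = 519.5∠-67.4° Ω.
Step 4 — Source phasor: V = 235∠45.0° V = 166.2 + j166.2 V.
Step 5 — Ohm's law: I = V / Z_total = (166.2 + j166.2) / (200 - j479.4) = -0.1721 + j0.4184 A.
Step 6 — Convert to polar: |I| = 0.4524 A, ∠I = 112.4°.

I = 0.4524∠112.4° A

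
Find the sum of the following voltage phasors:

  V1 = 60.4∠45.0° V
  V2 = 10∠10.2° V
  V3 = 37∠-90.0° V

Step 1 — Convert each phasor to rectangular form:
  V1 = 60.4·(cos(45.0°) + j·sin(45.0°)) = 42.71 + j42.71 V
  V2 = 10·(cos(10.2°) + j·sin(10.2°)) = 9.842 + j1.771 V
  V3 = 37·(cos(-90.0°) + j·sin(-90.0°)) = 0 - j37 V
Step 2 — Sum components: V_total = 52.55 + j7.48 V.
Step 3 — Convert to polar: |V_total| = 53.08 V, ∠V_total = 8.1°.

V_total = 53.08∠8.1° V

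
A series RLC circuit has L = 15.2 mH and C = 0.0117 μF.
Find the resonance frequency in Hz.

Step 1 — Resonance condition Im(Z)=0 gives ω₀ = 1/√(LC).
Step 2 — ω₀ = 1/√(0.0152·1.17e-08) = 7.499e+04 rad/s.
Step 3 — f₀ = ω₀/(2π) = 1.193e+04 Hz.

f₀ = 1.193e+04 Hz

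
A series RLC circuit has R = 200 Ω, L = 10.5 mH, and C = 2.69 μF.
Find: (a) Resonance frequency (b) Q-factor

Step 1 — Resonance condition Im(Z)=0 gives ω₀ = 1/√(LC).
Step 2 — ω₀ = 1/√(0.0105·2.69e-06) = 5950 rad/s.
Step 3 — f₀ = ω₀/(2π) = 947 Hz.
Step 4 — Series Q: Q = ω₀L/R = 5950·0.0105/200 = 0.3124.

(a) f₀ = 947 Hz  (b) Q = 0.3124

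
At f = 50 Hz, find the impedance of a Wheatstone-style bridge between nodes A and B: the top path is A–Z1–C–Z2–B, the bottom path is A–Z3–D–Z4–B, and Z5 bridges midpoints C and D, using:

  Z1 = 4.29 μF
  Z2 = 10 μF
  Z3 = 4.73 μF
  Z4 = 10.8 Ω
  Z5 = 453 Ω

Step 1 — Angular frequency: ω = 2π·f = 2π·50 = 314.2 rad/s.
Step 2 — Component impedances:
  Z1: Z = 1/(jωC) = -j/(ω·C) = 0 - j742 Ω
  Z2: Z = 1/(jωC) = -j/(ω·C) = 0 - j318.3 Ω
  Z3: Z = 1/(jωC) = -j/(ω·C) = 0 - j673 Ω
  Z4: Z = R = 10.8 Ω
  Z5: Z = R = 453 Ω
Step 3 — Bridge requires nodal analysis (the Z5 bridge couples midpoints C and D, so the two paths cannot be reduced to a simple series/parallel combination). Setting node B to ground and injecting 1 A at node A, the 3-node admittance system at A, C, D solves to V_A = Z_AB = 30.38 - j399.7 Ω = 400.9∠-85.7° Ω.

Z = 30.38 - j399.7 Ω = 400.9∠-85.7° Ω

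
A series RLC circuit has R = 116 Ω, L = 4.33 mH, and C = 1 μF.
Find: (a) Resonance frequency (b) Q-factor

Step 1 — Resonance condition Im(Z)=0 gives ω₀ = 1/√(LC).
Step 2 — ω₀ = 1/√(0.00433·1e-06) = 1.52e+04 rad/s.
Step 3 — f₀ = ω₀/(2π) = 2419 Hz.
Step 4 — Series Q: Q = ω₀L/R = 1.52e+04·0.00433/116 = 0.5673.

(a) f₀ = 2419 Hz  (b) Q = 0.5673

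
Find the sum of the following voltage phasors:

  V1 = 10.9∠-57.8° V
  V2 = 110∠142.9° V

Step 1 — Convert each phasor to rectangular form:
  V1 = 10.9·(cos(-57.8°) + j·sin(-57.8°)) = 5.808 - j9.224 V
  V2 = 110·(cos(142.9°) + j·sin(142.9°)) = -87.73 + j66.35 V
Step 2 — Sum components: V_total = -81.93 + j57.13 V.
Step 3 — Convert to polar: |V_total| = 99.88 V, ∠V_total = 145.1°.

V_total = 99.88∠145.1° V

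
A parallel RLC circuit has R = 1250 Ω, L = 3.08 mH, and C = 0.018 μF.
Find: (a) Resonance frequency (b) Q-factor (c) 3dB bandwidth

Step 1 — Resonance: ω₀ = 1/√(LC) = 1/√(0.00308·1.8e-08) = 1.343e+05 rad/s.
Step 2 — f₀ = ω₀/(2π) = 2.138e+04 Hz.
Step 3 — Parallel Q: Q = R/(ω₀L) = 1250/(1.343e+05·0.00308) = 3.022.
Step 4 — Bandwidth: Δω = ω₀/Q = 4.444e+04 rad/s; BW = Δω/(2π) = 7074 Hz.

(a) f₀ = 2.138e+04 Hz  (b) Q = 3.022  (c) BW = 7074 Hz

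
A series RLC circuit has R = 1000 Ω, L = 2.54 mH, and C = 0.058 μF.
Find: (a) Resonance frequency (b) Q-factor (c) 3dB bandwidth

Step 1 — Resonance condition Im(Z)=0 gives ω₀ = 1/√(LC).
Step 2 — ω₀ = 1/√(0.00254·5.8e-08) = 8.239e+04 rad/s.
Step 3 — f₀ = ω₀/(2π) = 1.311e+04 Hz.
Step 4 — Series Q: Q = ω₀L/R = 8.239e+04·0.00254/1000 = 0.2093.
Step 5 — 3dB bandwidth: Δω = ω₀/Q = 3.937e+05 rad/s; BW = Δω/(2π) = 6.266e+04 Hz.

(a) f₀ = 1.311e+04 Hz  (b) Q = 0.2093  (c) BW = 6.266e+04 Hz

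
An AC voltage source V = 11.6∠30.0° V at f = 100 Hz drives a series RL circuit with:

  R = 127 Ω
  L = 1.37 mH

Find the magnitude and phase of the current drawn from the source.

Step 1 — Angular frequency: ω = 2π·f = 2π·100 = 628.3 rad/s.
Step 2 — Component impedances:
  R: Z = R = 127 Ω
  L: Z = jωL = j·628.3·0.00137 = 0 + j0.8608 Ω
Step 3 — Series combination: Z_total = R + L = 127 + j0.8608 Ω = 127∠0.4° Ω.
Step 4 — Source phasor: V = 11.6∠30.0° V = 10.05 + j5.8 V.
Step 5 — Ohm's law: I = V / Z_total = (10.05 + j5.8) / (127 + j0.8608) = 0.07941 + j0.04513 A.
Step 6 — Convert to polar: |I| = 0.09134 A, ∠I = 29.6°.

I = 0.09134∠29.6° A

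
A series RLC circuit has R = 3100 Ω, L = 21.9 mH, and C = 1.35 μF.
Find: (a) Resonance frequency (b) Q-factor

Step 1 — Resonance condition Im(Z)=0 gives ω₀ = 1/√(LC).
Step 2 — ω₀ = 1/√(0.0219·1.35e-06) = 5816 rad/s.
Step 3 — f₀ = ω₀/(2π) = 925.6 Hz.
Step 4 — Series Q: Q = ω₀L/R = 5816·0.0219/3100 = 0.04109.

(a) f₀ = 925.6 Hz  (b) Q = 0.04109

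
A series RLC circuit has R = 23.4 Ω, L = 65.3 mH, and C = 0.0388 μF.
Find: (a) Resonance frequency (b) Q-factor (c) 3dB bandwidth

Step 1 — Resonance: ω₀ = 1/√(LC) = 1/√(0.0653·3.88e-08) = 1.987e+04 rad/s.
Step 2 — f₀ = ω₀/(2π) = 3162 Hz.
Step 3 — Series Q: Q = ω₀L/R = 1.987e+04·0.0653/23.4 = 55.44.
Step 4 — Bandwidth: Δω = ω₀/Q = 358.3 rad/s; BW = Δω/(2π) = 57.03 Hz.

(a) f₀ = 3162 Hz  (b) Q = 55.44  (c) BW = 57.03 Hz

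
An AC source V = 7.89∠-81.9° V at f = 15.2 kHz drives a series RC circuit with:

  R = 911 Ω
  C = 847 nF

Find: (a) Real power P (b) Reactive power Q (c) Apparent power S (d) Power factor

Step 1 — Angular frequency: ω = 2π·f = 2π·1.52e+04 = 9.55e+04 rad/s.
Step 2 — Component impedances:
  R: Z = R = 911 Ω
  C: Z = 1/(jωC) = -j/(ω·C) = 0 - j12.36 Ω
Step 3 — Series combination: Z_total = R + C = 911 - j12.36 Ω = 911.1∠-0.8° Ω.
Step 4 — Source phasor: V = 7.89∠-81.9° V = 1.112 - j7.811 V.
Step 5 — Current: I = V / Z = 0.001336 - j0.008556 A = 0.00866∠-81.1° A.
Step 6 — Complex power: S = V·I* = 0.06832 - j0.0009271 VA.
Step 7 — Real power: P = Re(S) = 0.06832 W.
Step 8 — Reactive power: Q = Im(S) = -0.0009271 VAR.
Step 9 — Apparent power: |S| = 0.06833 VA.
Step 10 — Power factor: PF = P/|S| = 0.9999 (leading).

(a) P = 0.06832 W  (b) Q = -0.0009271 VAR  (c) S = 0.06833 VA  (d) PF = 0.9999 (leading)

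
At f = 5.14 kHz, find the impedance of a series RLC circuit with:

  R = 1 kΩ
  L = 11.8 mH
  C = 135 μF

Step 1 — Angular frequency: ω = 2π·f = 2π·5140 = 3.23e+04 rad/s.
Step 2 — Component impedances:
  R: Z = R = 1000 Ω
  L: Z = jωL = j·3.23e+04·0.0118 = 0 + j381.1 Ω
  C: Z = 1/(jωC) = -j/(ω·C) = 0 - j0.2294 Ω
Step 3 — Series combination: Z_total = R + L + C = 1000 + j380.9 Ω = 1070∠20.8° Ω.

Z = 1000 + j380.9 Ω = 1070∠20.8° Ω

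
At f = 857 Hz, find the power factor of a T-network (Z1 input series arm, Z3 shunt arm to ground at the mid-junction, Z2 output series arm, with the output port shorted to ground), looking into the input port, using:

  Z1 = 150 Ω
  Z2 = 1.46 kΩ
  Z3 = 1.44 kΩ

Step 1 — Angular frequency: ω = 2π·f = 2π·857 = 5385 rad/s.
Step 2 — Component impedances:
  Z1: Z = R = 150 Ω
  Z2: Z = R = 1460 Ω
  Z3: Z = R = 1440 Ω
Step 3 — With the output port shorted to ground, the output series arm Z2 runs from the junction to ground; the shunt arm Z3 also runs from the junction to ground. They appear in parallel: Z3 || Z2 = 725 Ω.
Step 4 — Series with input arm Z1: Z_in = Z1 + (Z3 || Z2) = 875 Ω = 875∠0.0° Ω.
Step 5 — Power factor: PF = cos(φ) = Re(Z)/|Z| = 875/875 = 1.
Step 6 — Type: Im(Z) = 0 ⇒ unity (phase φ = 0.0°).

PF = 1 (unity, φ = 0.0°)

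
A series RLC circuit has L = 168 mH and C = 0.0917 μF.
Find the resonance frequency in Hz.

Step 1 — Resonance condition Im(Z)=0 gives ω₀ = 1/√(LC).
Step 2 — ω₀ = 1/√(0.168·9.17e-08) = 8057 rad/s.
Step 3 — f₀ = ω₀/(2π) = 1282 Hz.

f₀ = 1282 Hz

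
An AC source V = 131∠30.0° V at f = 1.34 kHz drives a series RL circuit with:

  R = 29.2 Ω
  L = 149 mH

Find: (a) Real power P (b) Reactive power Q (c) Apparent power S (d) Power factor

Step 1 — Angular frequency: ω = 2π·f = 2π·1340 = 8419 rad/s.
Step 2 — Component impedances:
  R: Z = R = 29.2 Ω
  L: Z = jωL = j·8419·0.149 = 0 + j1255 Ω
Step 3 — Series combination: Z_total = R + L = 29.2 + j1255 Ω = 1255∠88.7° Ω.
Step 4 — Source phasor: V = 131∠30.0° V = 113.4 + j65.5 V.
Step 5 — Current: I = V / Z = 0.05429 - j0.08917 A = 0.1044∠-58.7° A.
Step 6 — Complex power: S = V·I* = 0.3182 + j13.67 VA.
Step 7 — Real power: P = Re(S) = 0.3182 W.
Step 8 — Reactive power: Q = Im(S) = 13.67 VAR.
Step 9 — Apparent power: |S| = 13.68 VA.
Step 10 — Power factor: PF = P/|S| = 0.02327 (lagging).

(a) P = 0.3182 W  (b) Q = 13.67 VAR  (c) S = 13.68 VA  (d) PF = 0.02327 (lagging)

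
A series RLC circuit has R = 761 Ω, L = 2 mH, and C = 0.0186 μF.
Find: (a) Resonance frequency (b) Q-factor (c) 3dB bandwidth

Step 1 — Resonance: ω₀ = 1/√(LC) = 1/√(0.002·1.86e-08) = 1.64e+05 rad/s.
Step 2 — f₀ = ω₀/(2π) = 2.609e+04 Hz.
Step 3 — Series Q: Q = ω₀L/R = 1.64e+05·0.002/761 = 0.4309.
Step 4 — Bandwidth: Δω = ω₀/Q = 3.805e+05 rad/s; BW = Δω/(2π) = 6.056e+04 Hz.

(a) f₀ = 2.609e+04 Hz  (b) Q = 0.4309  (c) BW = 6.056e+04 Hz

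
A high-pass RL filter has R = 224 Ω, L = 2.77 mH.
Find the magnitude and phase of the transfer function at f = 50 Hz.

Step 1 — Angular frequency: ω = 2π·50 = 314.2 rad/s.
Step 2 — Transfer function: H(jω) = jωL/(R + jωL).
Step 3 — Numerator jωL = j·0.8702; denominator R + jωL = 224 + j0.8702.
Step 4 — H = 1.509e-05 + j0.003885.
Step 5 — Magnitude: |H| = 0.003885 (-48.2 dB); phase: φ = 89.8°.

|H| = 0.003885 (-48.2 dB), φ = 89.8°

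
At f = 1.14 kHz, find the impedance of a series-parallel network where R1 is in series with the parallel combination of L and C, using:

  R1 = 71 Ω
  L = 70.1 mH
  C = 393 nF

Step 1 — Angular frequency: ω = 2π·f = 2π·1140 = 7163 rad/s.
Step 2 — Component impedances:
  R1: Z = R = 71 Ω
  L: Z = jωL = j·7163·0.0701 = 0 + j502.1 Ω
  C: Z = 1/(jωC) = -j/(ω·C) = 0 - j355.2 Ω
Step 3 — Parallel branch: L || C = 1/(1/L + 1/C) = 0 - j1214 Ω.
Step 4 — Series with R1: Z_total = R1 + (L || C) = 71 - j1214 Ω = 1217∠-86.7° Ω.

Z = 71 - j1214 Ω = 1217∠-86.7° Ω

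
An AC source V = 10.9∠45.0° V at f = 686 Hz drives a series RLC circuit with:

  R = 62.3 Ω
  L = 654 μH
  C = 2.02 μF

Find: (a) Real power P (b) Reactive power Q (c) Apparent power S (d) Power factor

Step 1 — Angular frequency: ω = 2π·f = 2π·686 = 4310 rad/s.
Step 2 — Component impedances:
  R: Z = R = 62.3 Ω
  L: Z = jωL = j·4310·0.000654 = 0 + j2.819 Ω
  C: Z = 1/(jωC) = -j/(ω·C) = 0 - j114.9 Ω
Step 3 — Series combination: Z_total = R + L + C = 62.3 - j112 Ω = 128.2∠-60.9° Ω.
Step 4 — Source phasor: V = 10.9∠45.0° V = 7.707 + j7.707 V.
Step 5 — Current: I = V / Z = -0.02333 + j0.08177 A = 0.08503∠105.9° A.
Step 6 — Complex power: S = V·I* = 0.4504 - j0.81 VA.
Step 7 — Real power: P = Re(S) = 0.4504 W.
Step 8 — Reactive power: Q = Im(S) = -0.81 VAR.
Step 9 — Apparent power: |S| = 0.9268 VA.
Step 10 — Power factor: PF = P/|S| = 0.486 (leading).

(a) P = 0.4504 W  (b) Q = -0.81 VAR  (c) S = 0.9268 VA  (d) PF = 0.486 (leading)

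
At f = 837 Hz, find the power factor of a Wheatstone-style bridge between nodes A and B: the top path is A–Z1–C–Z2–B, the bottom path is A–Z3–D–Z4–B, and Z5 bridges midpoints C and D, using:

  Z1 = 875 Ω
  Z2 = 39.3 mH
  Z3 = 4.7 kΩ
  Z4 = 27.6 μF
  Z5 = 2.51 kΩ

Step 1 — Angular frequency: ω = 2π·f = 2π·837 = 5259 rad/s.
Step 2 — Component impedances:
  Z1: Z = R = 875 Ω
  Z2: Z = jωL = j·5259·0.0393 = 0 + j206.7 Ω
  Z3: Z = R = 4700 Ω
  Z4: Z = 1/(jωC) = -j/(ω·C) = 0 - j6.889 Ω
  Z5: Z = R = 2510 Ω
Step 3 — Bridge requires nodal analysis (the Z5 bridge couples midpoints C and D, so the two paths cannot be reduced to a simple series/parallel combination). Setting node B to ground and injecting 1 A at node A, the 3-node admittance system at A, C, D solves to V_A = Z_AB = 755.2 + j144.7 Ω = 768.9∠10.8° Ω.
Step 4 — Power factor: PF = cos(φ) = Re(Z)/|Z| = 755.19/768.93 = 0.9821.
Step 5 — Type: Im(Z) = 144.7 ⇒ lagging (phase φ = 10.8°).

PF = 0.9821 (lagging, φ = 10.8°)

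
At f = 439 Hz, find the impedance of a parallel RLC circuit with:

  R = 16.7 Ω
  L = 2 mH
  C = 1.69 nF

Step 1 — Angular frequency: ω = 2π·f = 2π·439 = 2758 rad/s.
Step 2 — Component impedances:
  R: Z = R = 16.7 Ω
  L: Z = jωL = j·2758·0.002 = 0 + j5.517 Ω
  C: Z = 1/(jωC) = -j/(ω·C) = 0 - j2.145e+05 Ω
Step 3 — Parallel combination: 1/Z_total = 1/R + 1/L + 1/C; Z_total = 1.643 + j4.974 Ω = 5.238∠71.7° Ω.

Z = 1.643 + j4.974 Ω = 5.238∠71.7° Ω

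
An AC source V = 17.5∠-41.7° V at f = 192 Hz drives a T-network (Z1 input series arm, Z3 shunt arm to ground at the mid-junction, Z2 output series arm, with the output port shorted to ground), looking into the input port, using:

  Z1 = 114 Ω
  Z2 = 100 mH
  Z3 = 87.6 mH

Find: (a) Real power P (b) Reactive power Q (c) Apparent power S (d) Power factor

Step 1 — Angular frequency: ω = 2π·f = 2π·192 = 1206 rad/s.
Step 2 — Component impedances:
  Z1: Z = R = 114 Ω
  Z2: Z = jωL = j·1206·0.1 = 0 + j120.6 Ω
  Z3: Z = jωL = j·1206·0.0876 = 0 + j105.7 Ω
Step 3 — With the output port shorted to ground, the output series arm Z2 runs from the junction to ground; the shunt arm Z3 also runs from the junction to ground. They appear in parallel: Z3 || Z2 = 0 + j56.33 Ω.
Step 4 — Series with input arm Z1: Z_in = Z1 + (Z3 || Z2) = 114 + j56.33 Ω = 127.2∠26.3° Ω.
Step 5 — Source phasor: V = 17.5∠-41.7° V = 13.07 - j11.64 V.
Step 6 — Current: I = V / Z = 0.05156 - j0.1276 A = 0.1376∠-68.0° A.
Step 7 — Complex power: S = V·I* = 2.159 + j1.067 VA.
Step 8 — Real power: P = Re(S) = 2.159 W.
Step 9 — Reactive power: Q = Im(S) = 1.067 VAR.
Step 10 — Apparent power: |S| = 2.408 VA.
Step 11 — Power factor: PF = P/|S| = 0.8965 (lagging).

(a) P = 2.159 W  (b) Q = 1.067 VAR  (c) S = 2.408 VA  (d) PF = 0.8965 (lagging)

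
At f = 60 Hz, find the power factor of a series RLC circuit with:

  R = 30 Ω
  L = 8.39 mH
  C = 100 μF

Step 1 — Angular frequency: ω = 2π·f = 2π·60 = 377 rad/s.
Step 2 — Component impedances:
  R: Z = R = 30 Ω
  L: Z = jωL = j·377·0.00839 = 0 + j3.163 Ω
  C: Z = 1/(jωC) = -j/(ω·C) = 0 - j26.53 Ω
Step 3 — Series combination: Z_total = R + L + C = 30 - j23.36 Ω = 38.02∠-37.9° Ω.
Step 4 — Power factor: PF = cos(φ) = Re(Z)/|Z| = 30/38.024 = 0.789.
Step 5 — Type: Im(Z) = -23.36 ⇒ leading (phase φ = -37.9°).

PF = 0.789 (leading, φ = -37.9°)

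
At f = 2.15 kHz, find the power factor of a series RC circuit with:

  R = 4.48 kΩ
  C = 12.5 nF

Step 1 — Angular frequency: ω = 2π·f = 2π·2150 = 1.351e+04 rad/s.
Step 2 — Component impedances:
  R: Z = R = 4480 Ω
  C: Z = 1/(jωC) = -j/(ω·C) = 0 - j5922 Ω
Step 3 — Series combination: Z_total = R + C = 4480 - j5922 Ω = 7426∠-52.9° Ω.
Step 4 — Power factor: PF = cos(φ) = Re(Z)/|Z| = 4480/7426 = 0.6033.
Step 5 — Type: Im(Z) = -5922 ⇒ leading (phase φ = -52.9°).

PF = 0.6033 (leading, φ = -52.9°)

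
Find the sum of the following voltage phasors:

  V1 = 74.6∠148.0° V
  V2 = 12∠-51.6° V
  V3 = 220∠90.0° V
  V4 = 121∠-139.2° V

Step 1 — Convert each phasor to rectangular form:
  V1 = 74.6·(cos(148.0°) + j·sin(148.0°)) = -63.26 + j39.53 V
  V2 = 12·(cos(-51.6°) + j·sin(-51.6°)) = 7.454 - j9.404 V
  V3 = 220·(cos(90.0°) + j·sin(90.0°)) = 0 + j220 V
  V4 = 121·(cos(-139.2°) + j·sin(-139.2°)) = -91.6 - j79.06 V
Step 2 — Sum components: V_total = -147.4 + j171.1 V.
Step 3 — Convert to polar: |V_total| = 225.8 V, ∠V_total = 130.8°.

V_total = 225.8∠130.8° V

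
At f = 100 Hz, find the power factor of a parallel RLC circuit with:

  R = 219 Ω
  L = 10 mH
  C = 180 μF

Step 1 — Angular frequency: ω = 2π·f = 2π·100 = 628.3 rad/s.
Step 2 — Component impedances:
  R: Z = R = 219 Ω
  L: Z = jωL = j·628.3·0.01 = 0 + j6.283 Ω
  C: Z = 1/(jωC) = -j/(ω·C) = 0 - j8.842 Ω
Step 3 — Parallel combination: 1/Z_total = 1/R + 1/L + 1/C; Z_total = 2.132 + j21.5 Ω = 21.61∠84.3° Ω.
Step 4 — Power factor: PF = cos(φ) = Re(Z)/|Z| = 2.132/21.61 = 0.09866.
Step 5 — Type: Im(Z) = 21.5 ⇒ lagging (phase φ = 84.3°).

PF = 0.09866 (lagging, φ = 84.3°)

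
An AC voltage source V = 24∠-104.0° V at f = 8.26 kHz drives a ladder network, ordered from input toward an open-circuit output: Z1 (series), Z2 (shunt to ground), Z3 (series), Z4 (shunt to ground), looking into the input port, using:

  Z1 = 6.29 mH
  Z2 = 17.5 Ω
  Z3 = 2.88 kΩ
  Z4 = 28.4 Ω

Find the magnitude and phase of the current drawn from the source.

Step 1 — Angular frequency: ω = 2π·f = 2π·8260 = 5.19e+04 rad/s.
Step 2 — Component impedances:
  Z1: Z = jωL = j·5.19e+04·0.00629 = 0 + j326.4 Ω
  Z2: Z = R = 17.5 Ω
  Z3: Z = R = 2880 Ω
  Z4: Z = R = 28.4 Ω
Step 3 — Ladder network (open output): work backward from the far end, alternating series and parallel combinations. Z_in = 17.4 + j326.4 Ω = 326.9∠86.9° Ω.
Step 4 — Source phasor: V = 24∠-104.0° V = -5.806 - j23.29 V.
Step 5 — Ohm's law: I = V / Z_total = (-5.806 - j23.29) / (17.4 + j326.4) = -0.07208 + j0.01395 A.
Step 6 — Convert to polar: |I| = 0.07342 A, ∠I = 169.1°.

I = 0.07342∠169.1° A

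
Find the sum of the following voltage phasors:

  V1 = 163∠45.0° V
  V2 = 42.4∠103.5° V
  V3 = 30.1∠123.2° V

Step 1 — Convert each phasor to rectangular form:
  V1 = 163·(cos(45.0°) + j·sin(45.0°)) = 115.3 + j115.3 V
  V2 = 42.4·(cos(103.5°) + j·sin(103.5°)) = -9.898 + j41.23 V
  V3 = 30.1·(cos(123.2°) + j·sin(123.2°)) = -16.48 + j25.19 V
Step 2 — Sum components: V_total = 88.88 + j181.7 V.
Step 3 — Convert to polar: |V_total| = 202.2 V, ∠V_total = 63.9°.

V_total = 202.2∠63.9° V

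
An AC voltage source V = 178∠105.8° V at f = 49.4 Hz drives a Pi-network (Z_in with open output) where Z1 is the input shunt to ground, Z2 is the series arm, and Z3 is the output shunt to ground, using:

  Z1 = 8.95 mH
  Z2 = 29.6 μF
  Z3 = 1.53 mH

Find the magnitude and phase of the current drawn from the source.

Step 1 — Angular frequency: ω = 2π·f = 2π·49.4 = 310.4 rad/s.
Step 2 — Component impedances:
  Z1: Z = jωL = j·310.4·0.00895 = 0 + j2.778 Ω
  Z2: Z = 1/(jωC) = -j/(ω·C) = 0 - j108.8 Ω
  Z3: Z = jωL = j·310.4·0.00153 = 0 + j0.4749 Ω
Step 3 — With open output, the series arm Z2 and the output shunt Z3 appear in series to ground: Z2 + Z3 = 0 - j108.4 Ω.
Step 4 — Parallel with input shunt Z1: Z_in = Z1 || (Z2 + Z3) = 0 + j2.851 Ω = 2.851∠90.0° Ω.
Step 5 — Source phasor: V = 178∠105.8° V = -48.47 + j171.3 V.
Step 6 — Ohm's law: I = V / Z_total = (-48.47 + j171.3) / (0 + j2.851) = 60.07 + j17 A.
Step 7 — Convert to polar: |I| = 62.43 A, ∠I = 15.8°.

I = 62.43∠15.8° A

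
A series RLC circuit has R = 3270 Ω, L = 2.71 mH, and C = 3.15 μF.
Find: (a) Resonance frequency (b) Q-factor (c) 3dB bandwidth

Step 1 — Resonance condition Im(Z)=0 gives ω₀ = 1/√(LC).
Step 2 — ω₀ = 1/√(0.00271·3.15e-06) = 1.082e+04 rad/s.
Step 3 — f₀ = ω₀/(2π) = 1723 Hz.
Step 4 — Series Q: Q = ω₀L/R = 1.082e+04·0.00271/3270 = 0.00897.
Step 5 — 3dB bandwidth: Δω = ω₀/Q = 1.207e+06 rad/s; BW = Δω/(2π) = 1.92e+05 Hz.

(a) f₀ = 1723 Hz  (b) Q = 0.00897  (c) BW = 1.92e+05 Hz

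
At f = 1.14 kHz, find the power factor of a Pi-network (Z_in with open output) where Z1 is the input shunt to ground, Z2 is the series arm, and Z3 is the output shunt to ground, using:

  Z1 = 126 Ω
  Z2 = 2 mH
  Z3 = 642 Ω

Step 1 — Angular frequency: ω = 2π·f = 2π·1140 = 7163 rad/s.
Step 2 — Component impedances:
  Z1: Z = R = 126 Ω
  Z2: Z = jωL = j·7163·0.002 = 0 + j14.33 Ω
  Z3: Z = R = 642 Ω
Step 3 — With open output, the series arm Z2 and the output shunt Z3 appear in series to ground: Z2 + Z3 = 642 + j14.33 Ω.
Step 4 — Parallel with input shunt Z1: Z_in = Z1 || (Z2 + Z3) = 105.3 + j0.3855 Ω = 105.3∠0.2° Ω.
Step 5 — Power factor: PF = cos(φ) = Re(Z)/|Z| = 105.3/105.3 = 1.
Step 6 — Type: Im(Z) = 0.3855 ⇒ lagging (phase φ = 0.2°).

PF = 1 (lagging, φ = 0.2°)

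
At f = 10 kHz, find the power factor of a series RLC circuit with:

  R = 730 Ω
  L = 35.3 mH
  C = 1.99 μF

Step 1 — Angular frequency: ω = 2π·f = 2π·1e+04 = 6.283e+04 rad/s.
Step 2 — Component impedances:
  R: Z = R = 730 Ω
  L: Z = jωL = j·6.283e+04·0.0353 = 0 + j2218 Ω
  C: Z = 1/(jωC) = -j/(ω·C) = 0 - j7.998 Ω
Step 3 — Series combination: Z_total = R + L + C = 730 + j2210 Ω = 2327∠71.7° Ω.
Step 4 — Power factor: PF = cos(φ) = Re(Z)/|Z| = 730/2327 = 0.3137.
Step 5 — Type: Im(Z) = 2210 ⇒ lagging (phase φ = 71.7°).

PF = 0.3137 (lagging, φ = 71.7°)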